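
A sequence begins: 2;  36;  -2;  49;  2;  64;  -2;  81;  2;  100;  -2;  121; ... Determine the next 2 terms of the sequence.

2, 144

Positions 1, 3, 5, … form one subsequence and positions 2, 4, 6, … form another.
Subsequence A: 2, -2, 2, -2, 2, -2 (oscillating between 2 and -2).
Subsequence B: 36, 49, 64, 81, 100, 121 (perfect squares starting at 6²).
Term 13 comes from subsequence A (its 7th entry): 2.
Position 14 falls in subsequence B as its term 7, giving 144.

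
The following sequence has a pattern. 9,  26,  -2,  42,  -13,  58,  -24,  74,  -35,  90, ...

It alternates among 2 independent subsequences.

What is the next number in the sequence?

-46

The terms cycle through 2 interleaved subsequences.
Track A: 9, -2, -13, -24, -35 — subtracting 11 each time.
Track B: 26, 42, 58, 74, 90 — arithmetic, step +16.
The 11th slot belongs to track A; its 6th term is -46.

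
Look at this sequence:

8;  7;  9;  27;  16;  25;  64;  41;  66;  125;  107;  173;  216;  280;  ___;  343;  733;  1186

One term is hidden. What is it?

Reading positions in blocks of 3 reveals the pattern ABB — 2 tracks woven together.
Subsequence A is 8, 27, 64, 125, 216, 343, which is perfect cubes starting at 2³.
Subsequence B is 7, 9, 16, 25, 41, 66, 107, 173, 280, ?, 733, 1186, which is a Fibonacci-like recurrence a_n = a_{n-1} + a_{n-2}.
So the missing entry in subsequence B is 453.

453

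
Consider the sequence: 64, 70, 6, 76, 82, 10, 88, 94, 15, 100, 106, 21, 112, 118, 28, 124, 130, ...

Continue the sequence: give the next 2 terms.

The slot pattern repeats as AAB (period 3), so there are 2 interleaved tracks.
Stream A: 64, 70, 76, 82, 88, 94, 100, 106, 112, 118, 124, 130 — linear: a_n = 58 + 6·n.
Stream B: 6, 10, 15, 21, 28 — triangular numbers starting at T_3.
Position 18 falls in stream B as its term 6, giving 36.
The 19th slot belongs to stream A; its 13th term is 136.

36, 136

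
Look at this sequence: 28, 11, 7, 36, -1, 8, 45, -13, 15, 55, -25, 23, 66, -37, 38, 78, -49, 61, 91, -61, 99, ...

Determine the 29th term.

-97

Split by position mod 3 into 3 tracks.
Subsequence A = 28, 36, 45, 55, 66, 78, 91: the triangular numbers T_7, T_8, ….
Subsequence B = 11, -1, -13, -25, -37, -49, -61: arithmetic with common difference −12.
Subsequence C = 7, 8, 15, 23, 38, 61, 99: a Fibonacci-like recurrence a_n = a_{n-1} + a_{n-2}.
Term 29 comes from subsequence B (its 10th entry): -97.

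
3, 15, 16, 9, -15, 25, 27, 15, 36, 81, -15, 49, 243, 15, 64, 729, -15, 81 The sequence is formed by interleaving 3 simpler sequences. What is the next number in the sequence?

2187

Split by position mod 3: positions 1, 4, 7, … form one track, and each other residue class forms its own.
Track A: 3, 9, 27, 81, 243, 729 — powers of 3.
Track B: 15, -15, 15, -15, 15, -15 — the oscillation 15·(−1)^(n+1).
Track C: 16, 25, 36, 49, 64, 81 — the squares 4², 5², 6², ….
Position 19 → track A, term 7 = 2187.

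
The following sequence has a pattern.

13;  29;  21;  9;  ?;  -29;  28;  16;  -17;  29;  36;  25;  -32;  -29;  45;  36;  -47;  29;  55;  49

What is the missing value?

Read the sequence 4 terms at a time; column i is its own pattern.
Subsequence A: 13, ?, -17, -32, -47 — arithmetic with common difference −15.
Subsequence B: 29, -29, 29, -29, 29 — oscillating between 29 and -29.
Subsequence C: 21, 28, 36, 45, 55 — triangular numbers n(n+1)/2 for n = 6, 7, ….
Subsequence D: 9, 16, 25, 36, 49 — the squares 3², 4², 5², ….
The gap is subsequence A's term 2; the rule gives -2.

-2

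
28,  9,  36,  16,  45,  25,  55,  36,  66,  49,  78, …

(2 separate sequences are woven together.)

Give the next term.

64

Odd-indexed and even-indexed terms follow separate rules.
Stream A = 28, 36, 45, 55, 66, 78: triangular numbers starting at T_7.
Stream B = 9, 16, 25, 36, 49: perfect squares starting at 3².
Position 12 falls in stream B as its term 6, giving 64.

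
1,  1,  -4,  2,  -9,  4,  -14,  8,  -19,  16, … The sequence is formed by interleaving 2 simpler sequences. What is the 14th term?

64

Taking every 2nd term gives 2 separate tracks.
Subsequence A: 1, -4, -9, -14, -19 (arithmetic, step −5).
Subsequence B: 1, 2, 4, 8, 16 (powers of 2).
Position 14 falls in subsequence B as its term 7, giving 64.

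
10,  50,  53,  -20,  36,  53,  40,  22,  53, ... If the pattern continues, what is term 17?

-20

Read the sequence 3 terms at a time; column i is its own pattern.
Track A is 10, -20, 40, which is multiplying by -2 each time.
Track B is 50, 36, 22, which is arithmetic, step −14.
Track C is 53, 53, 53, which is always 53.
The 17th slot belongs to track B; its 6th term is -20.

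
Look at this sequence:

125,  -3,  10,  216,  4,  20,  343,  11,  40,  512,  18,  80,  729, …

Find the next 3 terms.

The terms cycle through 3 interleaved subsequences.
Track A: 125, 216, 343, 512, 729 — the cubes 5³, 6³, 7³, ….
Track B: -3, 4, 11, 18 — adding 7 each time.
Track C: 10, 20, 40, 80 — geometric, ×2 each step.
Position 14 → track B, term 5 = 25.
Term 15 comes from track C (its 5th entry): 160.
The 16th slot belongs to track A; its 6th term is 1000.

25, 160, 1000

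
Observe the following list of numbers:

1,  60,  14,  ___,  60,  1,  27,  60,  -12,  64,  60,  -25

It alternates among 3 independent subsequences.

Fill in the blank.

8

Split by position mod 3 into 3 tracks.
Track A: 1, ?, 27, 64. Consecutive cubes n³ from n = 1.
Track B: 60, 60, 60, 60. Constant 60.
Track C: 14, 1, -12, -25. Arithmetic, step −13.
Track A's pattern makes the blank 8.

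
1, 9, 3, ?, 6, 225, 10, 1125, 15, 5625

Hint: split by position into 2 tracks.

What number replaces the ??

45

Positions 1, 3, 5, … form one subsequence and positions 2, 4, 6, … form another.
Track A = 1, 3, 6, 10, 15: triangular numbers n(n+1)/2 for n = 1, 2, ….
Track B = 9, ?, 225, 1125, 5625: a geometric progression (common ratio 5).
The gap is track B's term 2; the rule gives 45.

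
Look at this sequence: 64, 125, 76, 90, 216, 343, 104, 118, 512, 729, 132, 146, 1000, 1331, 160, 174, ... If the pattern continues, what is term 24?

The slot pattern repeats as AABB (period 4), so there are 2 interleaved tracks.
Stream A = 64, 125, 216, 343, 512, 729, 1000, 1331: consecutive cubes n³ from n = 4.
Stream B = 76, 90, 104, 118, 132, 146, 160, 174: arithmetic with common difference +14.
Term 24 comes from stream B (its 12th entry): 230.

230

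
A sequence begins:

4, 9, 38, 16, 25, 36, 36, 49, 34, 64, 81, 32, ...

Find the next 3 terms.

100, 121, 30

Reading positions in blocks of 3 reveals the pattern AAB — 2 tracks woven together.
Stream A is 4, 9, 16, 25, 36, 49, 64, 81, which is consecutive squares n² from n = 2.
Stream B is 38, 36, 34, 32, which is arithmetic, step −2.
The 13th slot belongs to stream A; its 9th term is 100.
Position 14 → stream A, term 10 = 121.
The 15th slot belongs to stream B; its 5th term is 30.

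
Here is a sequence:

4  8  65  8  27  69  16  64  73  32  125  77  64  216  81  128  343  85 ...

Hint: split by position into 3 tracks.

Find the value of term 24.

Taking every 3rd term gives 3 separate tracks.
Track A = 4, 8, 16, 32, 64, 128: powers of 2.
Track B = 8, 27, 64, 125, 216, 343: consecutive cubes n³ from n = 2.
Track C = 65, 69, 73, 77, 81, 85: linear: a_n = 61 + 4·n.
Position 24 falls in track C as its term 8, giving 93.

93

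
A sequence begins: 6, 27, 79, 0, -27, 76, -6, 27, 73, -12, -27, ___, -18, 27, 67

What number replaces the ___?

70

Taking every 3rd term gives 3 separate tracks.
Subsequence A: 6, 0, -6, -12, -18 — subtracting 6 each time.
Subsequence B: 27, -27, 27, -27, 27 — alternating ±27.
Subsequence C: 79, 76, 73, ?, 67 — subtracting 3 each time.
The gap is subsequence C's term 4; the rule gives 70.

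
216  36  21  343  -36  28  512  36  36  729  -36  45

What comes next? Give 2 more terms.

Taking every 3rd term gives 3 separate tracks.
Subsequence A: 216, 343, 512, 729 (consecutive cubes n³ from n = 6).
Subsequence B: 36, -36, 36, -36 (alternating ±36).
Subsequence C: 21, 28, 36, 45 (the triangular numbers T_6, T_7, …).
Position 13 falls in subsequence A as its term 5, giving 1000.
Position 14 → subsequence B, term 5 = 36.

1000, 36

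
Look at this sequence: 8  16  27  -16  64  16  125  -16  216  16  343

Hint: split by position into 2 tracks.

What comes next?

Split by position mod 2 into 2 tracks.
Subsequence A is 8, 27, 64, 125, 216, 343, which is consecutive cubes n³ from n = 2.
Subsequence B is 16, -16, 16, -16, 16, which is the oscillation 16·(−1)^(n+1).
Term 12 comes from subsequence B (its 6th entry): -16.

-16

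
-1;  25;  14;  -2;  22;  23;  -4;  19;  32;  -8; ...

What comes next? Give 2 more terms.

Split by position mod 3: positions 1, 4, 7, … form one track, and each other residue class forms its own.
Track A: -1, -2, -4, -8. Multiplying by 2 each time.
Track B: 25, 22, 19. Linear: a_n = 28 − 3·n.
Track C: 14, 23, 32. Arithmetic, step +9.
Position 11 falls in track B as its term 4, giving 16.
Position 12 falls in track C as its term 4, giving 41.

16, 41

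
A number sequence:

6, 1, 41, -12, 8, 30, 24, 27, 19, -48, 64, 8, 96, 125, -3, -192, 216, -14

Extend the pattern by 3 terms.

384, 343, -25

Taking every 3rd term gives 3 separate tracks.
Stream A = 6, -12, 24, -48, 96, -192: geometric with ratio -2.
Stream B = 1, 8, 27, 64, 125, 216: consecutive cubes n³ from n = 1.
Stream C = 41, 30, 19, 8, -3, -14: arithmetic, step −11.
Term 19 comes from stream A (its 7th entry): 384.
Term 20 comes from stream B (its 7th entry): 343.
Position 21 falls in stream C as its term 7, giving -25.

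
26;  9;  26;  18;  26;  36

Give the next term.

Odd-indexed and even-indexed terms follow separate rules.
Track A: 26, 26, 26 — the constant sequence 26.
Track B: 9, 18, 36 — geometric with ratio 2.
Position 7 → track A, term 4 = 26.

26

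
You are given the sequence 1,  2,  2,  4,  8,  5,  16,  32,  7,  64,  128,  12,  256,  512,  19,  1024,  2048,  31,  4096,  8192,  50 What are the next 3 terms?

16384, 32768, 81

Reading positions in blocks of 3 reveals the pattern AAB — 2 tracks woven together.
Track A is 1, 2, 4, 8, 16, 32, 64, 128, 256, 512, 1024, 2048, 4096, 8192, which is powers of 2.
Track B is 2, 5, 7, 12, 19, 31, 50, which is each term equals the sum of the previous two.
Term 22 comes from track A (its 15th entry): 16384.
Position 23 falls in track A as its term 16, giving 32768.
Term 24 comes from track B (its 8th entry): 81.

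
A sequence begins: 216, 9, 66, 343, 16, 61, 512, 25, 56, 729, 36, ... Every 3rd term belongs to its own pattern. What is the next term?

Split by position mod 3: positions 1, 4, 7, … form one track, and each other residue class forms its own.
Stream A: 216, 343, 512, 729 — the cubes 6³, 7³, 8³, ….
Stream B: 9, 16, 25, 36 — consecutive squares n² from n = 3.
Stream C: 66, 61, 56 — linear: a_n = 71 − 5·n.
Position 12 falls in stream C as its term 4, giving 51.

51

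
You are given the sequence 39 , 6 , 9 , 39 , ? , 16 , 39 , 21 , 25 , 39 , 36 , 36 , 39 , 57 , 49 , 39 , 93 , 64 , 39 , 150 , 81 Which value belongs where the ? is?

15

Split by position mod 3 into 3 tracks.
Subsequence A: 39, 39, 39, 39, 39, 39, 39 — always 39.
Subsequence B: 6, ?, 21, 36, 57, 93, 150 — Fibonacci-style (each term is the sum of the two before it).
Subsequence C: 9, 16, 25, 36, 49, 64, 81 — the squares 3², 4², 5², ….
Subsequence B's pattern makes the blank 15.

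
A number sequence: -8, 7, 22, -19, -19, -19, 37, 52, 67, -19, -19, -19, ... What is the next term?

82

Reading positions in blocks of 6 reveals the pattern AAABBB — 2 tracks woven together.
Track A: -8, 7, 22, 37, 52, 67 — adding 15 each time.
Track B: -19, -19, -19, -19, -19, -19 — constant -19.
Term 13 comes from track A (its 7th entry): 82.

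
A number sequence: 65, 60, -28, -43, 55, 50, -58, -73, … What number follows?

The slot pattern repeats as AABB (period 4), so there are 2 interleaved tracks.
Track A: 65, 60, 55, 50 (arithmetic, step −5).
Track B: -28, -43, -58, -73 (arithmetic with common difference −15).
Position 9 falls in track A as its term 5, giving 45.

45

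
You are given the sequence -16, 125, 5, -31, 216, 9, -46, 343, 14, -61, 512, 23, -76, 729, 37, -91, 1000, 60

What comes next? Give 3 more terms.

-106, 1331, 97

Taking every 3rd term gives 3 separate tracks.
Subsequence A is -16, -31, -46, -61, -76, -91, which is linear: a_n = -1 − 15·n.
Subsequence B is 125, 216, 343, 512, 729, 1000, which is the cubes 5³, 6³, 7³, ….
Subsequence C is 5, 9, 14, 23, 37, 60, which is a Fibonacci-like recurrence a_n = a_{n-1} + a_{n-2}.
Position 19 falls in subsequence A as its term 7, giving -106.
Position 20 falls in subsequence B as its term 7, giving 1331.
The 21st slot belongs to subsequence C; its 7th term is 97.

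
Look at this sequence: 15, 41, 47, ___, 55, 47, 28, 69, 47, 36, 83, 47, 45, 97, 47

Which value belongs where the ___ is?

Read the sequence 3 terms at a time; column i is its own pattern.
Subsequence A: 15, ?, 28, 36, 45 — triangular numbers starting at T_5.
Subsequence B: 41, 55, 69, 83, 97 — arithmetic with common difference +14.
Subsequence C: 47, 47, 47, 47, 47 — always 47.
Filling subsequence A at index 2 by its rule yields 21.

21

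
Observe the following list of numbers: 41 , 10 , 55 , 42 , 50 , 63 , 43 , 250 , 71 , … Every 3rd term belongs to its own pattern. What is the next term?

Taking every 3rd term gives 3 separate tracks.
Subsequence A: 41, 42, 43 — adding 1 each time.
Subsequence B: 10, 50, 250 — geometric with ratio 5.
Subsequence C: 55, 63, 71 — linear: a_n = 47 + 8·n.
Position 10 falls in subsequence A as its term 4, giving 44.

44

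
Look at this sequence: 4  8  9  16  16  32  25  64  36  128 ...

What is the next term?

49

Split by position mod 2 into 2 tracks.
Track A: 4, 9, 16, 25, 36. Perfect squares starting at 2².
Track B: 8, 16, 32, 64, 128. Powers of 2.
Position 11 falls in track A as its term 6, giving 49.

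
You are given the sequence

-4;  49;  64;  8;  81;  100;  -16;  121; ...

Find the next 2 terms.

144, 32

Reading positions in blocks of 3 reveals the pattern ABB — 2 tracks woven together.
Subsequence A = -4, 8, -16: a geometric progression (common ratio -2).
Subsequence B = 49, 64, 81, 100, 121: perfect squares starting at 7².
Position 9 → subsequence B, term 6 = 144.
Position 10 falls in subsequence A as its term 4, giving 32.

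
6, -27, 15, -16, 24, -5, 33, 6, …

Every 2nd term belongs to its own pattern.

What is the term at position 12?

Positions 1, 3, 5, … form one subsequence and positions 2, 4, 6, … form another.
Stream A = 6, 15, 24, 33: arithmetic with common difference +9.
Stream B = -27, -16, -5, 6: adding 11 each time.
Position 12 → stream B, term 6 = 28.

28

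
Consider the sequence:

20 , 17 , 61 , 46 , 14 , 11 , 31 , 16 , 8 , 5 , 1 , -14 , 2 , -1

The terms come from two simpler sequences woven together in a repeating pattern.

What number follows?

The slot pattern repeats as AABB (period 4), so there are 2 interleaved tracks.
Subsequence A: 20, 17, 14, 11, 8, 5, 2, -1 (linear: a_n = 23 − 3·n).
Subsequence B: 61, 46, 31, 16, 1, -14 (arithmetic, step −15).
The 15th slot belongs to subsequence B; its 7th term is -29.

-29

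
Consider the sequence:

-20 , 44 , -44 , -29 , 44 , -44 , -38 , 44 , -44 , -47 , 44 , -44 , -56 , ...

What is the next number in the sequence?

Reading positions in blocks of 3 reveals the pattern ABB — 2 tracks woven together.
Subsequence A: -20, -29, -38, -47, -56. Arithmetic, step −9.
Subsequence B: 44, -44, 44, -44, 44, -44, 44, -44. Alternating ±44.
Position 14 falls in subsequence B as its term 9, giving 44.

44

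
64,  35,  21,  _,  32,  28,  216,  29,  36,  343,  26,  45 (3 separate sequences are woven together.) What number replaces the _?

125

Taking every 3rd term gives 3 separate tracks.
Track A: 64, ?, 216, 343 (the cubes 4³, 5³, 6³, …).
Track B: 35, 32, 29, 26 (arithmetic, step −3).
Track C: 21, 28, 36, 45 (triangular numbers n(n+1)/2 for n = 6, 7, …).
Track A's pattern makes the blank 125.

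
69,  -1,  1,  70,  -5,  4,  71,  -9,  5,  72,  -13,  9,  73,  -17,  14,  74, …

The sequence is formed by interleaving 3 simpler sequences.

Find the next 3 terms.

Split by position mod 3: positions 1, 4, 7, … form one track, and each other residue class forms its own.
Stream A = 69, 70, 71, 72, 73, 74: arithmetic with common difference +1.
Stream B = -1, -5, -9, -13, -17: linear: a_n = 3 − 4·n.
Stream C = 1, 4, 5, 9, 14: each term equals the sum of the previous two.
Position 17 falls in stream B as its term 6, giving -21.
The 18th slot belongs to stream C; its 6th term is 23.
Position 19 → stream A, term 7 = 75.

-21, 23, 75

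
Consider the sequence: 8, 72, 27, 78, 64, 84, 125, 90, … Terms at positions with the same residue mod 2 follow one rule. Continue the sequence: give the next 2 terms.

Positions 1, 3, 5, … form one subsequence and positions 2, 4, 6, … form another.
Track A is 8, 27, 64, 125, which is consecutive cubes n³ from n = 2.
Track B is 72, 78, 84, 90, which is adding 6 each time.
The 9th slot belongs to track A; its 5th term is 216.
Term 10 comes from track B (its 5th entry): 96.

216, 96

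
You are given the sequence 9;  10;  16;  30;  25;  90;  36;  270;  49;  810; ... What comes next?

The terms cycle through 2 interleaved subsequences.
Track A: 9, 16, 25, 36, 49 — perfect squares starting at 3².
Track B: 10, 30, 90, 270, 810 — geometric, ×3 each step.
The 11th slot belongs to track A; its 6th term is 64.

64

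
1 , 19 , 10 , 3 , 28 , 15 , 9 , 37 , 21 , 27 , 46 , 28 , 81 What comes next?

Read the sequence 3 terms at a time; column i is its own pattern.
Stream A: 1, 3, 9, 27, 81. Successive powers of 3.
Stream B: 19, 28, 37, 46. Arithmetic, step +9.
Stream C: 10, 15, 21, 28. Triangular numbers n(n+1)/2 for n = 4, 5, ….
Term 14 comes from stream B (its 5th entry): 55.

55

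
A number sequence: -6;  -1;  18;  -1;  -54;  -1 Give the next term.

162

Split by position mod 2 into 2 tracks.
Stream A: -6, 18, -54. Geometric, ×-3 each step.
Stream B: -1, -1, -1. Always -1.
The 7th slot belongs to stream A; its 4th term is 162.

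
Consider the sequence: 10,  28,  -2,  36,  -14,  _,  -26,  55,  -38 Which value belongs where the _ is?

45

Split by position mod 2 into 2 tracks.
Subsequence A: 10, -2, -14, -26, -38 (arithmetic with common difference −12).
Subsequence B: 28, 36, ?, 55 (the triangular numbers T_7, T_8, …).
The gap is subsequence B's term 3; the rule gives 45.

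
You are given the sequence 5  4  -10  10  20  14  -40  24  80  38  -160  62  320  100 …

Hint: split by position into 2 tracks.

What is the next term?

Split by position mod 2 into 2 tracks.
Track A: 5, -10, 20, -40, 80, -160, 320 (a geometric progression (common ratio -2)).
Track B: 4, 10, 14, 24, 38, 62, 100 (Fibonacci-style (each term is the sum of the two before it)).
Term 15 comes from track A (its 8th entry): -640.

-640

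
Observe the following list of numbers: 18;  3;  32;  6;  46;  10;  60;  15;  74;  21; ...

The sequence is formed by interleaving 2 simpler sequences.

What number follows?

Split by position mod 2 into 2 tracks.
Track A: 18, 32, 46, 60, 74 — arithmetic, step +14.
Track B: 3, 6, 10, 15, 21 — triangular numbers starting at T_2.
Term 11 comes from track A (its 6th entry): 88.

88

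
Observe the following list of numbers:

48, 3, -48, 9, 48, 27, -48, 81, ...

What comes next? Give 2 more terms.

The terms cycle through 2 interleaved subsequences.
Stream A: 48, -48, 48, -48 — the oscillation 48·(−1)^(n+1).
Stream B: 3, 9, 27, 81 — powers of 3.
The 9th slot belongs to stream A; its 5th term is 48.
The 10th slot belongs to stream B; its 5th term is 243.

48, 243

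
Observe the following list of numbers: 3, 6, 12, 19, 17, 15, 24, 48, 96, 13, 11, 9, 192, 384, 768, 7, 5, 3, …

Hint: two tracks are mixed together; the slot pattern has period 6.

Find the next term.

1536

Reading positions in blocks of 6 reveals the pattern AAABBB — 2 tracks woven together.
Stream A is 3, 6, 12, 24, 48, 96, 192, 384, 768, which is geometric, ×2 each step.
Stream B is 19, 17, 15, 13, 11, 9, 7, 5, 3, which is linear: a_n = 21 − 2·n.
Position 19 → stream A, term 10 = 1536.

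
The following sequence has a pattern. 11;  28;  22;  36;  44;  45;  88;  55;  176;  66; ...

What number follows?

The terms cycle through 2 interleaved subsequences.
Subsequence A: 11, 22, 44, 88, 176. Multiplying by 2 each time.
Subsequence B: 28, 36, 45, 55, 66. Triangular numbers starting at T_7.
Position 11 falls in subsequence A as its term 6, giving 352.

352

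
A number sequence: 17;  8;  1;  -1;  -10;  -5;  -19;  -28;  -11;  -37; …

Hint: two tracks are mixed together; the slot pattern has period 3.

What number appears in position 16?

Reading positions in blocks of 3 reveals the pattern AAB — 2 tracks woven together.
Track A = 17, 8, -1, -10, -19, -28, -37: linear: a_n = 26 − 9·n.
Track B = 1, -5, -11: subtracting 6 each time.
Position 16 falls in track A as its term 11, giving -73.

-73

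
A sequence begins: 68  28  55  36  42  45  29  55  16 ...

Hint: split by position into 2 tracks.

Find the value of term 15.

Taking every 2nd term gives 2 separate tracks.
Track A: 68, 55, 42, 29, 16. Arithmetic, step −13.
Track B: 28, 36, 45, 55. The triangular numbers T_7, T_8, ….
Position 15 → track A, term 8 = -23.

-23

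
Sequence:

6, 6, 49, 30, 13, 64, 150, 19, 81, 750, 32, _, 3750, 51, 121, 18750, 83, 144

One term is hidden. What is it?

Taking every 3rd term gives 3 separate tracks.
Subsequence A is 6, 30, 150, 750, 3750, 18750, which is multiplying by 5 each time.
Subsequence B is 6, 13, 19, 32, 51, 83, which is Fibonacci-style (each term is the sum of the two before it).
Subsequence C is 49, 64, 81, ?, 121, 144, which is consecutive squares n² from n = 7.
The gap is subsequence C's term 4; the rule gives 100.

100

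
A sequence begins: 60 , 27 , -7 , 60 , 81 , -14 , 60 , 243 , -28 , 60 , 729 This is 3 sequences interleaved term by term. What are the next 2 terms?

-56, 60

Split by position mod 3 into 3 tracks.
Track A = 60, 60, 60, 60: constant 60.
Track B = 27, 81, 243, 729: successive powers of 3.
Track C = -7, -14, -28: a geometric progression (common ratio 2).
Position 12 → track C, term 4 = -56.
Position 13 falls in track A as its term 5, giving 60.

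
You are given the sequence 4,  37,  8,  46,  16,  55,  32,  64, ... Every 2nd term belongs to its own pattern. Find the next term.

64

Positions 1, 3, 5, … form one subsequence and positions 2, 4, 6, … form another.
Stream A: 4, 8, 16, 32 (powers 2^2, 2^3, 2^4, …).
Stream B: 37, 46, 55, 64 (linear: a_n = 28 + 9·n).
Term 9 comes from stream A (its 5th entry): 64.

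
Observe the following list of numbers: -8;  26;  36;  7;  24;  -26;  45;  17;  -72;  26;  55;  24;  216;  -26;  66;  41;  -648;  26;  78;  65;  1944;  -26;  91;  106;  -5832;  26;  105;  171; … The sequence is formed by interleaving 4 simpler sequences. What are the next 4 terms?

Read the sequence 4 terms at a time; column i is its own pattern.
Track A: -8, 24, -72, 216, -648, 1944, -5832 (geometric, ×-3 each step).
Track B: 26, -26, 26, -26, 26, -26, 26 (the oscillation 26·(−1)^(n+1)).
Track C: 36, 45, 55, 66, 78, 91, 105 (triangular numbers n(n+1)/2 for n = 8, 9, …).
Track D: 7, 17, 24, 41, 65, 106, 171 (a Fibonacci-like recurrence a_n = a_{n-1} + a_{n-2}).
Position 29 falls in track A as its term 8, giving 17496.
The 30th slot belongs to track B; its 8th term is -26.
Position 31 falls in track C as its term 8, giving 120.
The 32nd slot belongs to track D; its 8th term is 277.

17496, -26, 120, 277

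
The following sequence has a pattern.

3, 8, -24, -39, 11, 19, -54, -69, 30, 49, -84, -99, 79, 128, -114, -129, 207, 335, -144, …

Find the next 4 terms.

Positions follow the repeating pattern AABB; grouping by letter gives 2 tracks.
Track A: 3, 8, 11, 19, 30, 49, 79, 128, 207, 335 — each term equals the sum of the previous two.
Track B: -24, -39, -54, -69, -84, -99, -114, -129, -144 — arithmetic with common difference −15.
Position 20 → track B, term 10 = -159.
Position 21 → track A, term 11 = 542.
Term 22 comes from track A (its 12th entry): 877.
Term 23 comes from track B (its 11th entry): -174.

-159, 542, 877, -174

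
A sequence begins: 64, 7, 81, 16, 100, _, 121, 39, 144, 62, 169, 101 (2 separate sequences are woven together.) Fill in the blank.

23

Positions 1, 3, 5, … form one subsequence and positions 2, 4, 6, … form another.
Stream A: 64, 81, 100, 121, 144, 169. Consecutive squares n² from n = 8.
Stream B: 7, 16, ?, 39, 62, 101. A Fibonacci-like recurrence a_n = a_{n-1} + a_{n-2}.
Filling stream B at index 3 by its rule yields 23.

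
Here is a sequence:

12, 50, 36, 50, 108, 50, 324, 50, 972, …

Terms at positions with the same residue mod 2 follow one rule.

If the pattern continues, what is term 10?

50

Taking every 2nd term gives 2 separate tracks.
Track A = 12, 36, 108, 324, 972: multiplying by 3 each time.
Track B = 50, 50, 50, 50: the constant sequence 50.
Position 10 → track B, term 5 = 50.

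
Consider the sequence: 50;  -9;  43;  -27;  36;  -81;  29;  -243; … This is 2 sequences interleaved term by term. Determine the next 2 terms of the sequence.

22, -729

Odd-indexed and even-indexed terms follow separate rules.
Stream A is 50, 43, 36, 29, which is arithmetic, step −7.
Stream B is -9, -27, -81, -243, which is a geometric progression (common ratio 3).
The 9th slot belongs to stream A; its 5th term is 22.
The 10th slot belongs to stream B; its 5th term is -729.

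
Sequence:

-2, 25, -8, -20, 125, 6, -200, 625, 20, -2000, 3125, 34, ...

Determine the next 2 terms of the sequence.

-20000, 15625

The terms cycle through 3 interleaved subsequences.
Stream A: -2, -20, -200, -2000 — a geometric progression (common ratio 10).
Stream B: 25, 125, 625, 3125 — powers of 5.
Stream C: -8, 6, 20, 34 — arithmetic, step +14.
Position 13 → stream A, term 5 = -20000.
The 14th slot belongs to stream B; its 5th term is 15625.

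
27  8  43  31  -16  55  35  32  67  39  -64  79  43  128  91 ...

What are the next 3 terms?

47, -256, 103

Split by position mod 3: positions 1, 4, 7, … form one track, and each other residue class forms its own.
Stream A: 27, 31, 35, 39, 43. Arithmetic, step +4.
Stream B: 8, -16, 32, -64, 128. Geometric, ×-2 each step.
Stream C: 43, 55, 67, 79, 91. Linear: a_n = 31 + 12·n.
The 16th slot belongs to stream A; its 6th term is 47.
Position 17 → stream B, term 6 = -256.
Position 18 falls in stream C as its term 6, giving 103.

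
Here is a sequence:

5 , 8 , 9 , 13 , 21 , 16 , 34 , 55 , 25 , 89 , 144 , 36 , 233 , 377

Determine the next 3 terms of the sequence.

Reading positions in blocks of 3 reveals the pattern AAB — 2 tracks woven together.
Track A: 5, 8, 13, 21, 34, 55, 89, 144, 233, 377. Fibonacci-style (each term is the sum of the two before it).
Track B: 9, 16, 25, 36. The squares 3², 4², 5², ….
Position 15 falls in track B as its term 5, giving 49.
Position 16 falls in track A as its term 11, giving 610.
Position 17 falls in track A as its term 12, giving 987.

49, 610, 987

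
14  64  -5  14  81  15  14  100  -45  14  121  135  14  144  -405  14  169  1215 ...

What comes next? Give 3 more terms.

Split by position mod 3: positions 1, 4, 7, … form one track, and each other residue class forms its own.
Track A is 14, 14, 14, 14, 14, 14, which is constant 14.
Track B is 64, 81, 100, 121, 144, 169, which is the squares 8², 9², 10², ….
Track C is -5, 15, -45, 135, -405, 1215, which is a geometric progression (common ratio -3).
Term 19 comes from track A (its 7th entry): 14.
Position 20 → track B, term 7 = 196.
Term 21 comes from track C (its 7th entry): -3645.

14, 196, -3645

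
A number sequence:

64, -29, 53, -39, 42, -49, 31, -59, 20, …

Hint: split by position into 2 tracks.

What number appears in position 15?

Taking every 2nd term gives 2 separate tracks.
Track A: 64, 53, 42, 31, 20. Linear: a_n = 75 − 11·n.
Track B: -29, -39, -49, -59. Subtracting 10 each time.
Term 15 comes from track A (its 8th entry): -13.

-13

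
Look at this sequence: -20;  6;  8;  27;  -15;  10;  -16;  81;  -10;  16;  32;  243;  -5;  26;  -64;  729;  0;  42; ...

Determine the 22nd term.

The terms cycle through 4 interleaved subsequences.
Stream A: -20, -15, -10, -5, 0. Linear: a_n = -25 + 5·n.
Stream B: 6, 10, 16, 26, 42. Fibonacci-style (each term is the sum of the two before it).
Stream C: 8, -16, 32, -64. A geometric progression (common ratio -2).
Stream D: 27, 81, 243, 729. Powers 3^3, 3^4, 3^5, ….
Term 22 comes from stream B (its 6th entry): 68.

68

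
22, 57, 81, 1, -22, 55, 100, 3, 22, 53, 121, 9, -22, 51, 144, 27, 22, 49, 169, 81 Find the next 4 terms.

Taking every 4th term gives 4 separate tracks.
Track A: 22, -22, 22, -22, 22. Alternating ±22.
Track B: 57, 55, 53, 51, 49. Arithmetic, step −2.
Track C: 81, 100, 121, 144, 169. Perfect squares starting at 9².
Track D: 1, 3, 9, 27, 81. Successive powers of 3.
Position 21 → track A, term 6 = -22.
Position 22 falls in track B as its term 6, giving 47.
Term 23 comes from track C (its 6th entry): 196.
The 24th slot belongs to track D; its 6th term is 243.

-22, 47, 196, 243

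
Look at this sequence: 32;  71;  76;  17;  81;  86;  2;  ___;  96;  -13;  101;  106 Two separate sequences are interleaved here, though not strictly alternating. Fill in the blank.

The slot pattern repeats as ABB (period 3), so there are 2 interleaved tracks.
Subsequence A: 32, 17, 2, -13. Arithmetic with common difference −15.
Subsequence B: 71, 76, 81, 86, ?, 96, 101, 106. Arithmetic with common difference +5.
Filling subsequence B at index 5 by its rule yields 91.

91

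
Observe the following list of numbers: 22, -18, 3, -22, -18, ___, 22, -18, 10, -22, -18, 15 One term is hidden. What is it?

Read the sequence 3 terms at a time; column i is its own pattern.
Stream A = 22, -22, 22, -22: oscillating between 22 and -22.
Stream B = -18, -18, -18, -18: the constant sequence -18.
Stream C = 3, ?, 10, 15: triangular numbers n(n+1)/2 for n = 2, 3, ….
So the missing entry in stream C is 6.

6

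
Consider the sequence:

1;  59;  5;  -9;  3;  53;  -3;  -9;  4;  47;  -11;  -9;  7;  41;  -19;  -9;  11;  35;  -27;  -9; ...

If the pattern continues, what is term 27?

The terms cycle through 4 interleaved subsequences.
Subsequence A = 1, 3, 4, 7, 11: Fibonacci-style (each term is the sum of the two before it).
Subsequence B = 59, 53, 47, 41, 35: arithmetic, step −6.
Subsequence C = 5, -3, -11, -19, -27: arithmetic, step −8.
Subsequence D = -9, -9, -9, -9, -9: always -9.
Position 27 falls in subsequence C as its term 7, giving -43.

-43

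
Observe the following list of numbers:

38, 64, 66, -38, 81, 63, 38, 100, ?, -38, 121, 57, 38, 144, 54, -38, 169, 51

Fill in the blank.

60

Split by position mod 3 into 3 tracks.
Stream A: 38, -38, 38, -38, 38, -38 — oscillating between 38 and -38.
Stream B: 64, 81, 100, 121, 144, 169 — perfect squares starting at 8².
Stream C: 66, 63, ?, 57, 54, 51 — arithmetic with common difference −3.
Stream C's pattern makes the blank 60.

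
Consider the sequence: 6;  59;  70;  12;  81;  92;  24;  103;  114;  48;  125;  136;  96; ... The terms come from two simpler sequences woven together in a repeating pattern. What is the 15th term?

158

Reading positions in blocks of 3 reveals the pattern ABB — 2 tracks woven together.
Stream A: 6, 12, 24, 48, 96. Geometric with ratio 2.
Stream B: 59, 70, 81, 92, 103, 114, 125, 136. Linear: a_n = 48 + 11·n.
Position 15 → stream B, term 10 = 158.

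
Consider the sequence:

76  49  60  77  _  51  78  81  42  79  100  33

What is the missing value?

64

Split by position mod 3: positions 1, 4, 7, … form one track, and each other residue class forms its own.
Track A: 76, 77, 78, 79 — arithmetic, step +1.
Track B: 49, ?, 81, 100 — the squares 7², 8², 9², ….
Track C: 60, 51, 42, 33 — linear: a_n = 69 − 9·n.
The gap is track B's term 2; the rule gives 64.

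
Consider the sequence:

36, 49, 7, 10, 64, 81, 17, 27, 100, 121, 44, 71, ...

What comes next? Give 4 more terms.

144, 169, 115, 186

Reading positions in blocks of 4 reveals the pattern AABB — 2 tracks woven together.
Track A: 36, 49, 64, 81, 100, 121 (consecutive squares n² from n = 6).
Track B: 7, 10, 17, 27, 44, 71 (each term equals the sum of the previous two).
Term 13 comes from track A (its 7th entry): 144.
Position 14 falls in track A as its term 8, giving 169.
Position 15 falls in track B as its term 7, giving 115.
Term 16 comes from track B (its 8th entry): 186.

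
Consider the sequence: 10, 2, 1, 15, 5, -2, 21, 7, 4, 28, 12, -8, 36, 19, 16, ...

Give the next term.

Split by position mod 3: positions 1, 4, 7, … form one track, and each other residue class forms its own.
Track A: 10, 15, 21, 28, 36 (triangular numbers n(n+1)/2 for n = 4, 5, …).
Track B: 2, 5, 7, 12, 19 (a Fibonacci-like recurrence a_n = a_{n-1} + a_{n-2}).
Track C: 1, -2, 4, -8, 16 (geometric, ×-2 each step).
Term 16 comes from track A (its 6th entry): 45.

45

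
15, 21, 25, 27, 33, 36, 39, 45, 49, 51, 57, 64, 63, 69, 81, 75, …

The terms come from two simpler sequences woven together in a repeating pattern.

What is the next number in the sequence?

Reading positions in blocks of 3 reveals the pattern AAB — 2 tracks woven together.
Track A: 15, 21, 27, 33, 39, 45, 51, 57, 63, 69, 75 (linear: a_n = 9 + 6·n).
Track B: 25, 36, 49, 64, 81 (consecutive squares n² from n = 5).
The 17th slot belongs to track A; its 12th term is 81.

81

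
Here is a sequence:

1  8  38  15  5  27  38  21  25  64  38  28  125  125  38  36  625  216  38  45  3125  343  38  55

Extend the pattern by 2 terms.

15625, 512

The terms cycle through 4 interleaved subsequences.
Stream A: 1, 5, 25, 125, 625, 3125 — multiplying by 5 each time.
Stream B: 8, 27, 64, 125, 216, 343 — the cubes 2³, 3³, 4³, ….
Stream C: 38, 38, 38, 38, 38, 38 — constant 38.
Stream D: 15, 21, 28, 36, 45, 55 — the triangular numbers T_5, T_6, ….
Position 25 falls in stream A as its term 7, giving 15625.
The 26th slot belongs to stream B; its 7th term is 512.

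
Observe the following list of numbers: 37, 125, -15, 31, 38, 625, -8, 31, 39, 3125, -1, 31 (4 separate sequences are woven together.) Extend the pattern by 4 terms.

40, 15625, 6, 31

Read the sequence 4 terms at a time; column i is its own pattern.
Stream A: 37, 38, 39 — arithmetic, step +1.
Stream B: 125, 625, 3125 — powers 5^3, 5^4, 5^5, ….
Stream C: -15, -8, -1 — arithmetic with common difference +7.
Stream D: 31, 31, 31 — the constant sequence 31.
The 13th slot belongs to stream A; its 4th term is 40.
Term 14 comes from stream B (its 4th entry): 15625.
Position 15 → stream C, term 4 = 6.
Term 16 comes from stream D (its 4th entry): 31.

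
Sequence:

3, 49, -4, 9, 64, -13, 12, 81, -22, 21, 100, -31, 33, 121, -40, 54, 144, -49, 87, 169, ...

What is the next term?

Taking every 3rd term gives 3 separate tracks.
Track A = 3, 9, 12, 21, 33, 54, 87: Fibonacci-style (each term is the sum of the two before it).
Track B = 49, 64, 81, 100, 121, 144, 169: the squares 7², 8², 9², ….
Track C = -4, -13, -22, -31, -40, -49: subtracting 9 each time.
Position 21 falls in track C as its term 7, giving -58.

-58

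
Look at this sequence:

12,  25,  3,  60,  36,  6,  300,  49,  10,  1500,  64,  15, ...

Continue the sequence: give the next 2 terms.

Split by position mod 3 into 3 tracks.
Subsequence A: 12, 60, 300, 1500. Geometric, ×5 each step.
Subsequence B: 25, 36, 49, 64. Consecutive squares n² from n = 5.
Subsequence C: 3, 6, 10, 15. Triangular numbers starting at T_2.
Position 13 → subsequence A, term 5 = 7500.
Position 14 falls in subsequence B as its term 5, giving 81.

7500, 81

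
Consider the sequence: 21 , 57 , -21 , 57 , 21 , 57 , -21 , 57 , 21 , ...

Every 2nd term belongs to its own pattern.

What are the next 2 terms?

Taking every 2nd term gives 2 separate tracks.
Track A is 21, -21, 21, -21, 21, which is alternating ±21.
Track B is 57, 57, 57, 57, which is constant 57.
Position 10 → track B, term 5 = 57.
Term 11 comes from track A (its 6th entry): -21.

57, -21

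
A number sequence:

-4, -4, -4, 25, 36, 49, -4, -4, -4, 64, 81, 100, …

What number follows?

Reading positions in blocks of 6 reveals the pattern AAABBB — 2 tracks woven together.
Track A: -4, -4, -4, -4, -4, -4 (constant -4).
Track B: 25, 36, 49, 64, 81, 100 (perfect squares starting at 5²).
Position 13 falls in track A as its term 7, giving -4.

-4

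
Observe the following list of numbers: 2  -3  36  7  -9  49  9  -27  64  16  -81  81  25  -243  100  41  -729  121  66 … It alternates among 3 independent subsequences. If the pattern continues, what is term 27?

196

Split by position mod 3 into 3 tracks.
Track A: 2, 7, 9, 16, 25, 41, 66 — each term equals the sum of the previous two.
Track B: -3, -9, -27, -81, -243, -729 — multiplying by 3 each time.
Track C: 36, 49, 64, 81, 100, 121 — perfect squares starting at 6².
Position 27 falls in track C as its term 9, giving 196.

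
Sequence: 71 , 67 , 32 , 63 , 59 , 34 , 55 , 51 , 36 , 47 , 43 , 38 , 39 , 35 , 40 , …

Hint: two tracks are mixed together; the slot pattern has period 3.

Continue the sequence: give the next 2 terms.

Reading positions in blocks of 3 reveals the pattern AAB — 2 tracks woven together.
Track A: 71, 67, 63, 59, 55, 51, 47, 43, 39, 35. Arithmetic with common difference −4.
Track B: 32, 34, 36, 38, 40. Linear: a_n = 30 + 2·n.
Position 16 falls in track A as its term 11, giving 31.
Position 17 falls in track A as its term 12, giving 27.

31, 27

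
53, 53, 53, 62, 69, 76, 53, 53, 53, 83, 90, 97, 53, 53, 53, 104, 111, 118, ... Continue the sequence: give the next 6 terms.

53, 53, 53, 125, 132, 139

Positions follow the repeating pattern AAABBB; grouping by letter gives 2 tracks.
Track A: 53, 53, 53, 53, 53, 53, 53, 53, 53 (the constant sequence 53).
Track B: 62, 69, 76, 83, 90, 97, 104, 111, 118 (adding 7 each time).
Term 19 comes from track A (its 10th entry): 53.
Position 20 → track A, term 11 = 53.
Term 21 comes from track A (its 12th entry): 53.
The 22nd slot belongs to track B; its 10th term is 125.
Term 23 comes from track B (its 11th entry): 132.
Position 24 → track B, term 12 = 139.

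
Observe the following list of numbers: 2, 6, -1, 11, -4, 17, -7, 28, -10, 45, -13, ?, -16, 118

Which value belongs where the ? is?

Positions 1, 3, 5, … form one subsequence and positions 2, 4, 6, … form another.
Track A = 2, -1, -4, -7, -10, -13, -16: linear: a_n = 5 − 3·n.
Track B = 6, 11, 17, 28, 45, ?, 118: a Fibonacci-like recurrence a_n = a_{n-1} + a_{n-2}.
Track B's pattern makes the blank 73.

73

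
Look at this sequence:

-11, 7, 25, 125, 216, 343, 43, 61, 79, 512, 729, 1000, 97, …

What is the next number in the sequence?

115

Positions follow the repeating pattern AAABBB; grouping by letter gives 2 tracks.
Track A: -11, 7, 25, 43, 61, 79, 97 — arithmetic, step +18.
Track B: 125, 216, 343, 512, 729, 1000 — perfect cubes starting at 5³.
The 14th slot belongs to track A; its 8th term is 115.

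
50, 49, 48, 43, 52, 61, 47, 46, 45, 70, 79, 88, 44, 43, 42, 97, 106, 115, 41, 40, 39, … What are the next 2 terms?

124, 133

Reading positions in blocks of 6 reveals the pattern AAABBB — 2 tracks woven together.
Stream A: 50, 49, 48, 47, 46, 45, 44, 43, 42, 41, 40, 39 (arithmetic, step −1).
Stream B: 43, 52, 61, 70, 79, 88, 97, 106, 115 (arithmetic, step +9).
Position 22 → stream B, term 10 = 124.
The 23rd slot belongs to stream B; its 11th term is 133.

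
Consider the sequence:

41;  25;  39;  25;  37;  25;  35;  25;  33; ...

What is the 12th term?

25

Odd-indexed and even-indexed terms follow separate rules.
Track A = 41, 39, 37, 35, 33: arithmetic with common difference −2.
Track B = 25, 25, 25, 25: the constant sequence 25.
Term 12 comes from track B (its 6th entry): 25.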